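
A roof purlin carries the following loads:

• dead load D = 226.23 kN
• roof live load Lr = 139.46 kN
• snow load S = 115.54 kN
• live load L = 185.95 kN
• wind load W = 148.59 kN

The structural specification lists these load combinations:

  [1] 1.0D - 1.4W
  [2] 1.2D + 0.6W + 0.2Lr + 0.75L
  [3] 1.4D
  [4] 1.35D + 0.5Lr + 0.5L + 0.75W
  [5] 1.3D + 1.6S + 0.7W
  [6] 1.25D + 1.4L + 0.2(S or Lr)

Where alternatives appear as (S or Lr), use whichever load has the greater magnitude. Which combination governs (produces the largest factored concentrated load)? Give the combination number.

Combination 5

(S or Lr) → Lr = 139.46 kN.
[1] 1.0(226.23) - 1.4(148.59) = 18.20
[2] 1.2(226.23) + 0.6(148.59) + 0.2(139.46) + 0.75(185.95) = 527.98
[3] 1.4(226.23) = 316.72
[4] 1.35(226.23) + 0.5(139.46) + 0.5(185.95) + 0.75(148.59) = 579.56
[5] 1.3(226.23) + 1.6(115.54) + 0.7(148.59) = 582.98
[6] 1.25(226.23) + 1.4(185.95) + 0.2(139.46) = 571.01
The largest value is 582.98 kN from combination 5.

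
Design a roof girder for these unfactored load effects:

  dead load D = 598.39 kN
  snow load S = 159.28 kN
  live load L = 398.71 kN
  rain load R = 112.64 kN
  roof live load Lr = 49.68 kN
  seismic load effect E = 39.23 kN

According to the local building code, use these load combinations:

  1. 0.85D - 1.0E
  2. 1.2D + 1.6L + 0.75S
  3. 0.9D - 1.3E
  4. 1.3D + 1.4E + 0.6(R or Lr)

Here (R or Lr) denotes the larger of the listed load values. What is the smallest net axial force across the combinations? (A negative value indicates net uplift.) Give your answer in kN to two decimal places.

(R or Lr) → R = 112.64 kN.
1. 0.85(598.39) - 1.0(39.23) = 508.63 - 39.23 = 469.40
2. 1.2(598.39) + 1.6(398.71) + 0.75(159.28) = 1475.46
3. 0.9(598.39) - 1.3(39.23) = 538.55 - 51.00 = 487.55
4. 1.3(598.39) + 1.4(39.23) + 0.6(112.64) = 777.91 + 54.92 + 67.58 = 900.41
Combination 1 gives the minimum: 469.40 kN.

469.40 kN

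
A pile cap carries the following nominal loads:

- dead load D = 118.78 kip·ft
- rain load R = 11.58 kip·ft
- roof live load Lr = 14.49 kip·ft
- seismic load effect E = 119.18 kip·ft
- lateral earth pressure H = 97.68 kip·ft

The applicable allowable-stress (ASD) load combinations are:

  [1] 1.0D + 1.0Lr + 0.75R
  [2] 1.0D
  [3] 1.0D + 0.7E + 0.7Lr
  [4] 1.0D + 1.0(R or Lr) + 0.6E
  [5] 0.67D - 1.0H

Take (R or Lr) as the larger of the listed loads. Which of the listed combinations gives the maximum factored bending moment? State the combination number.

(R or Lr) → Lr = 14.49 kip·ft.
[1] 1.0(118.78) + 1.0(14.49) + 0.75(11.58) = 118.78 + 14.49 + 8.69 = 141.96
[2] 1.0(118.78) = 118.78
[3] 1.0(118.78) + 0.7(119.18) + 0.7(14.49) = 118.78 + 83.43 + 10.14 = 212.35
[4] 1.0(118.78) + 1.0(14.49) + 0.6(119.18) = 118.78 + 14.49 + 71.51 = 204.78
[5] 0.67(118.78) - 1.0(97.68) = 79.58 - 97.68 = -18.10
The largest value is 212.35 kip·ft from combination 3.

Combination 3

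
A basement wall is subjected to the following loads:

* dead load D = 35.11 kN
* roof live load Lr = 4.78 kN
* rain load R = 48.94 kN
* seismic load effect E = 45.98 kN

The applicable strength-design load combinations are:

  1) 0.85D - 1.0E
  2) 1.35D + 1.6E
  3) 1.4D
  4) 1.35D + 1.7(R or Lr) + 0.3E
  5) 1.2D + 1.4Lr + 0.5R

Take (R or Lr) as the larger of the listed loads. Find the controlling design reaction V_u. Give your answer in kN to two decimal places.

(R or Lr) → R = 48.94 kN.
1) 0.85(35.11) - 1.0(45.98) = 29.84 - 45.98 = -16.14
2) 1.35(35.11) + 1.6(45.98) = 47.40 + 73.57 = 120.97
3) 1.4(35.11) = 49.15
4) 1.35(35.11) + 1.7(48.94) + 0.3(45.98) = 47.40 + 83.20 + 13.79 = 144.39
5) 1.2(35.11) + 1.4(4.78) + 0.5(48.94) = 42.13 + 6.69 + 24.47 = 73.29
Combination 4 governs: V_u = 144.39 kN.

144.39 kN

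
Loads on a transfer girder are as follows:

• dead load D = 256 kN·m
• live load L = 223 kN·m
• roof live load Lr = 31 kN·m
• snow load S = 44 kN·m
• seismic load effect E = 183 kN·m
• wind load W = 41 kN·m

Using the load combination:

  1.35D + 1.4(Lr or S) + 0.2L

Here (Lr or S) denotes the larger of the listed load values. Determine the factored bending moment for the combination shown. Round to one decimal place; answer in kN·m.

(Lr or S) → S = 44 kN·m.
1.35(256) + 1.4(44) + 0.2(223) = 345.6 + 61.6 + 44.6 = 451.8
M_u = 451.8 kN·m.

451.8 kN·m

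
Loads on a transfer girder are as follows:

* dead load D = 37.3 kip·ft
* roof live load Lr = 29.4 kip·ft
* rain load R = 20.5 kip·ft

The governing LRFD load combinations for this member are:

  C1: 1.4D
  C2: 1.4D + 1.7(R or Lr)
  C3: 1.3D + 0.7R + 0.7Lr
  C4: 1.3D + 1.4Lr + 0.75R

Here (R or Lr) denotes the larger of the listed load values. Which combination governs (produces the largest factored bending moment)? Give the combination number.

(R or Lr) → Lr = 29.4 kip·ft.
C1: 1.4(37.3) = 52.2
C2: 1.4(37.3) + 1.7(29.4) = 102.2
C3: 1.3(37.3) + 0.7(20.5) + 0.7(29.4) = 83.4
C4: 1.3(37.3) + 1.4(29.4) + 0.75(20.5) = 105.0
The largest value is 105.0 kip·ft from combination 4.

Combination 4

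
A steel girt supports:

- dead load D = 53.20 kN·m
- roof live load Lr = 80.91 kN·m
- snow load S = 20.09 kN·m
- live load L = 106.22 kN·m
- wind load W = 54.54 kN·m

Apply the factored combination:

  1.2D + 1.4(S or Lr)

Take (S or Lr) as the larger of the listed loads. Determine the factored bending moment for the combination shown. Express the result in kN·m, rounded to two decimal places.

(S or Lr) → Lr = 80.91 kN·m.
1.2(53.20) + 1.4(80.91) = 63.84 + 113.27 = 177.11
M_u = 177.11 kN·m.

177.11 kN·m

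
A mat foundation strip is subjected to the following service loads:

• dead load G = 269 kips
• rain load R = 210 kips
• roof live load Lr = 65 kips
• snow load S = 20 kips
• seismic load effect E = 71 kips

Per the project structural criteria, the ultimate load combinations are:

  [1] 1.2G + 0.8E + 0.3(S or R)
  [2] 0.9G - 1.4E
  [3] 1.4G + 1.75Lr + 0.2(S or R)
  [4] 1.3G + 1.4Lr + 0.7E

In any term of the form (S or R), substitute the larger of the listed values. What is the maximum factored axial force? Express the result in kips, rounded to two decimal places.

532.35 kips

(S or R) → R = 210 kips.
[1] 1.2(269) + 0.8(71) + 0.3(210) = 322.80 + 56.80 + 63.00 = 442.60
[2] 0.9(269) - 1.4(71) = 242.10 - 99.40 = 142.70
[3] 1.4(269) + 1.75(65) + 0.2(210) = 376.60 + 113.75 + 42.00 = 532.35
[4] 1.3(269) + 1.4(65) + 0.7(71) = 349.70 + 91.00 + 49.70 = 490.40
Combination 3 governs: P_u = 532.35 kips.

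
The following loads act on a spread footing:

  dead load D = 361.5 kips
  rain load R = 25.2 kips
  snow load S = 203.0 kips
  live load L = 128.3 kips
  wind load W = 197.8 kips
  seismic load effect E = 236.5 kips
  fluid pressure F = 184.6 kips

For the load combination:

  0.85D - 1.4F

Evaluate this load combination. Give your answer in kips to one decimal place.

48.8 kips

0.85(361.5) - 1.4(184.6) = 48.8
P_u = 48.8 kips.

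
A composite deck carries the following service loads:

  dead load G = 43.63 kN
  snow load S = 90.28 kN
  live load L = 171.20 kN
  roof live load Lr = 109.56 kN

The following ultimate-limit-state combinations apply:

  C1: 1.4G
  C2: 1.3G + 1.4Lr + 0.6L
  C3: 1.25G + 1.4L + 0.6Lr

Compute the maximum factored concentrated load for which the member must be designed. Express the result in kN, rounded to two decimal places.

359.95 kN

C1: 1.4(43.63) = 61.08
C2: 1.3(43.63) + 1.4(109.56) + 0.6(171.20) = 56.72 + 153.38 + 102.72 = 312.82
C3: 1.25(43.63) + 1.4(171.20) + 0.6(109.56) = 359.95
Maximum is from combination 3.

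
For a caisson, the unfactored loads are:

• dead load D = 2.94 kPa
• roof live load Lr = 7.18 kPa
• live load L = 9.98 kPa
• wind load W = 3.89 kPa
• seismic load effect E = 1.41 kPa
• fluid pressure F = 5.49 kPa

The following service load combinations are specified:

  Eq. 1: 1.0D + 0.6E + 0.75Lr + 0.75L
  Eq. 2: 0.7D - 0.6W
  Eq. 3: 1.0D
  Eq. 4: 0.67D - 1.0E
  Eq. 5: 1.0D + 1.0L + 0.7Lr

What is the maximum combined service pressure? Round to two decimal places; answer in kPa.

17.95 kPa

Eq. 1: 1.0(2.94) + 0.6(1.41) + 0.75(7.18) + 0.75(9.98) = 16.66
Eq. 2: 0.7(2.94) - 0.6(3.89) = -0.28
Eq. 3: 1.0(2.94) = 2.94
Eq. 4: 0.67(2.94) - 1.0(1.41) = 1.97 - 1.41 = 0.56
Eq. 5: 1.0(2.94) + 1.0(9.98) + 0.7(7.18) = 2.94 + 9.98 + 5.03 = 17.95
Maximum is from combination 5.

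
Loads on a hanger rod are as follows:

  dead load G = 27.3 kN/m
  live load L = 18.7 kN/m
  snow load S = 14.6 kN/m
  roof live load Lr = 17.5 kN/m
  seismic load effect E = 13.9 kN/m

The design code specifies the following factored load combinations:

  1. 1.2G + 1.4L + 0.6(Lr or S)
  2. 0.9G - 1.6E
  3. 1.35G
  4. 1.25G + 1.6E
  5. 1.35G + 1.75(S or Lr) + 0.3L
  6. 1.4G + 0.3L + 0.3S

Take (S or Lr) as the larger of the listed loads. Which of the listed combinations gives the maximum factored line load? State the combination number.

Combination 5

(Lr or S) → Lr = 17.5 kN/m; (S or Lr) → Lr = 17.5 kN/m.
1. 1.2(27.3) + 1.4(18.7) + 0.6(17.5) = 32.76 + 26.18 + 10.50 = 69.44
2. 0.9(27.3) - 1.6(13.9) = 24.57 - 22.24 = 2.33
3. 1.35(27.3) = 36.86
4. 1.25(27.3) + 1.6(13.9) = 34.13 + 22.24 = 56.37
5. 1.35(27.3) + 1.75(17.5) + 0.3(18.7) = 73.09
6. 1.4(27.3) + 0.3(18.7) + 0.3(14.6) = 38.22 + 5.61 + 4.38 = 48.21
The largest value is 73.09 kN/m from combination 5.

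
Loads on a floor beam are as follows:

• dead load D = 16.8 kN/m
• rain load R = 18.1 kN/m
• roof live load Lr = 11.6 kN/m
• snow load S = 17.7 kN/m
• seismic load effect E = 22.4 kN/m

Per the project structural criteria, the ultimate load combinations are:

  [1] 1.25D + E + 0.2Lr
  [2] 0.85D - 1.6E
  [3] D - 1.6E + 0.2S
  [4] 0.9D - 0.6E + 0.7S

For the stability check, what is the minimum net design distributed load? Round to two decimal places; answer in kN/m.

[1] 1.25(16.8) + 1.0(22.4) + 0.2(11.6) = 21.00 + 22.40 + 2.32 = 45.72
[2] 0.85(16.8) - 1.6(22.4) = 14.28 - 35.84 = -21.56
[3] 1.0(16.8) - 1.6(22.4) + 0.2(17.7) = 16.80 - 35.84 + 3.54 = -15.50
[4] 0.9(16.8) - 0.6(22.4) + 0.7(17.7) = 15.12 - 13.44 + 12.39 = 14.07
Combination 2 gives the minimum: -21.56 kN/m.

-21.56 kN/m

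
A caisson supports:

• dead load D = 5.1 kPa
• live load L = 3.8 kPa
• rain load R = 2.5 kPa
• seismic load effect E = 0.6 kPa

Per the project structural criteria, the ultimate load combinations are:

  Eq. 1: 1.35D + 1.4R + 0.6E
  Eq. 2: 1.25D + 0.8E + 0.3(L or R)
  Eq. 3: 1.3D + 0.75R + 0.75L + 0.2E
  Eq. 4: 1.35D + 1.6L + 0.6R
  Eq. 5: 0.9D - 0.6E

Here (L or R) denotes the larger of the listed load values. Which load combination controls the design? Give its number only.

Combination 4

(L or R) → L = 3.8 kPa.
Eq. 1: 1.35(5.1) + 1.4(2.5) + 0.6(0.6) = 10.7
Eq. 2: 1.25(5.1) + 0.8(0.6) + 0.3(3.8) = 6.4 + 0.5 + 1.1 = 8.0
Eq. 3: 1.3(5.1) + 0.75(2.5) + 0.75(3.8) + 0.2(0.6) = 6.6 + 1.9 + 2.9 + 0.1 = 11.5
Eq. 4: 1.35(5.1) + 1.6(3.8) + 0.6(2.5) = 6.9 + 6.1 + 1.5 = 14.5
Eq. 5: 0.9(5.1) - 0.6(0.6) = 4.6 - 0.4 = 4.2
The largest value is 14.5 kPa from combination 4.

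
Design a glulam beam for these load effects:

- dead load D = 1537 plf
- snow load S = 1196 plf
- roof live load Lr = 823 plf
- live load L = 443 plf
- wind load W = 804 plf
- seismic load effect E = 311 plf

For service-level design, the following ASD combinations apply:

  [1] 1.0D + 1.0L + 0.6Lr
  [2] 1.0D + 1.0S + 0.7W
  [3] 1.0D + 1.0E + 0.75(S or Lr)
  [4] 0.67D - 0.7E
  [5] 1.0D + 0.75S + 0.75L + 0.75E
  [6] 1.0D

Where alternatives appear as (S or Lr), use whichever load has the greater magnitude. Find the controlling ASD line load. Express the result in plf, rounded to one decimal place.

3295.8 plf

(S or Lr) → S = 1196 plf.
[1] 1.0(1537) + 1.0(443) + 0.6(823) = 1537.0 + 443.0 + 493.8 = 2473.8
[2] 1.0(1537) + 1.0(1196) + 0.7(804) = 1537.0 + 1196.0 + 562.8 = 3295.8
[3] 1.0(1537) + 1.0(311) + 0.75(1196) = 1537.0 + 311.0 + 897.0 = 2745.0
[4] 0.67(1537) - 0.7(311) = 1029.8 - 217.7 = 812.1
[5] 1.0(1537) + 0.75(1196) + 0.75(443) + 0.75(311) = 2999.5
[6] 1.0(1537) = 1537.0
The controlling combination is 2, giving 3295.8 plf.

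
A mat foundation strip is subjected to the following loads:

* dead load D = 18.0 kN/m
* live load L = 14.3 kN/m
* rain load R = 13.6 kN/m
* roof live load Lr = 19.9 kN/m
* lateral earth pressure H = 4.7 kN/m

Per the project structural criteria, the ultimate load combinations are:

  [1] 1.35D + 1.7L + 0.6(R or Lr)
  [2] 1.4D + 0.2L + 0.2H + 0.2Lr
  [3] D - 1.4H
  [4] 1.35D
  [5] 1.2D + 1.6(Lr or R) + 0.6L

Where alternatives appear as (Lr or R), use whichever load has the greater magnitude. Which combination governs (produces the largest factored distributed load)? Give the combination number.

Combination 5

(R or Lr) → Lr = 19.9 kN/m; (Lr or R) → Lr = 19.9 kN/m.
[1] 1.35(18.0) + 1.7(14.3) + 0.6(19.9) = 24.30 + 24.31 + 11.94 = 60.55
[2] 1.4(18.0) + 0.2(14.3) + 0.2(4.7) + 0.2(19.9) = 25.20 + 2.86 + 0.94 + 3.98 = 32.98
[3] 1.0(18.0) - 1.4(4.7) = 18.00 - 6.58 = 11.42
[4] 1.35(18.0) = 24.30
[5] 1.2(18.0) + 1.6(19.9) + 0.6(14.3) = 21.60 + 31.84 + 8.58 = 62.02
The largest value is 62.02 kN/m from combination 5.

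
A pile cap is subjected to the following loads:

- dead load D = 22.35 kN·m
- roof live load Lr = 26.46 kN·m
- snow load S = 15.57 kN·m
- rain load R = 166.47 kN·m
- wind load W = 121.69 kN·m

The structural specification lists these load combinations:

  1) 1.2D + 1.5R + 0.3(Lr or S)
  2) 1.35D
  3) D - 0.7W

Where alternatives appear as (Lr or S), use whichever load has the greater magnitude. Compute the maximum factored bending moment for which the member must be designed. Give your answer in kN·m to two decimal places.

284.46 kN·m

(Lr or S) → Lr = 26.46 kN·m.
1) 1.2(22.35) + 1.5(166.47) + 0.3(26.46) = 284.46
2) 1.35(22.35) = 30.17
3) 1.0(22.35) - 0.7(121.69) = 22.35 - 85.18 = -62.83
The controlling combination is 1, giving 284.46 kN·m.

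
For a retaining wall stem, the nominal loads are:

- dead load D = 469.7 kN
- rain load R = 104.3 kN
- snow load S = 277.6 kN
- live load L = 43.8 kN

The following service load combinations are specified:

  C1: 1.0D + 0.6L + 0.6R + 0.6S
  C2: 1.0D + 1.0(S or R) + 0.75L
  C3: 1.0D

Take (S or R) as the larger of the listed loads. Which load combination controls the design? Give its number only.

Combination 2

(S or R) → S = 277.6 kN.
C1: 1.0(469.7) + 0.6(43.8) + 0.6(104.3) + 0.6(277.6) = 725.1
C2: 1.0(469.7) + 1.0(277.6) + 0.75(43.8) = 469.7 + 277.6 + 32.9 = 780.2
C3: 1.0(469.7) = 469.7
The largest value is 780.2 kN from combination 2.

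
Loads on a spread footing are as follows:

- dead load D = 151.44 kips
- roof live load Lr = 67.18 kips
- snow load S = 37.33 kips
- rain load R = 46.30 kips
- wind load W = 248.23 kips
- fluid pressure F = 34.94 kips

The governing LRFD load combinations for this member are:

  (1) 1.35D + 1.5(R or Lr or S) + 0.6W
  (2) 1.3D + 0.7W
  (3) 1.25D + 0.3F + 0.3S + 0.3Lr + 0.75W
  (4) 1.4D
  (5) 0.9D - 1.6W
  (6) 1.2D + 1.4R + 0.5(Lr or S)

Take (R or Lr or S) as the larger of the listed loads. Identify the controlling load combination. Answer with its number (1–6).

(R or Lr or S) → Lr = 67.18 kips; (Lr or S) → Lr = 67.18 kips.
(1) 1.35(151.44) + 1.5(67.18) + 0.6(248.23) = 204.44 + 100.77 + 148.94 = 454.15
(2) 1.3(151.44) + 0.7(248.23) = 196.87 + 173.76 = 370.63
(3) 1.25(151.44) + 0.3(34.94) + 0.3(37.33) + 0.3(67.18) + 0.75(248.23) = 417.31
(4) 1.4(151.44) = 212.02
(5) 0.9(151.44) - 1.6(248.23) = 136.30 - 397.17 = -260.87
(6) 1.2(151.44) + 1.4(46.30) + 0.5(67.18) = 181.73 + 64.82 + 33.59 = 280.14
The largest value is 454.15 kips from combination 1.

Combination 1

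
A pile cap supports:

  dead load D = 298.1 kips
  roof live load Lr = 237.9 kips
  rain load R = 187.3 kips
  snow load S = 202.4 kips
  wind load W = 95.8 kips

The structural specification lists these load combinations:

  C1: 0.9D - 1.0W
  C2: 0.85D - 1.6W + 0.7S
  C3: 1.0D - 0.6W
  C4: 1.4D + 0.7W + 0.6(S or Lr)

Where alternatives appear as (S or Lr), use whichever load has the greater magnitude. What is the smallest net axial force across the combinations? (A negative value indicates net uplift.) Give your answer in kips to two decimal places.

(S or Lr) → Lr = 237.9 kips.
C1: 0.9(298.1) - 1.0(95.8) = 268.29 - 95.80 = 172.49
C2: 0.85(298.1) - 1.6(95.8) + 0.7(202.4) = 253.39 - 153.28 + 141.68 = 241.79
C3: 1.0(298.1) - 0.6(95.8) = 298.10 - 57.48 = 240.62
C4: 1.4(298.1) + 0.7(95.8) + 0.6(237.9) = 417.34 + 67.06 + 142.74 = 627.14
Combination 1 gives the minimum: 172.49 kips.

172.49 kips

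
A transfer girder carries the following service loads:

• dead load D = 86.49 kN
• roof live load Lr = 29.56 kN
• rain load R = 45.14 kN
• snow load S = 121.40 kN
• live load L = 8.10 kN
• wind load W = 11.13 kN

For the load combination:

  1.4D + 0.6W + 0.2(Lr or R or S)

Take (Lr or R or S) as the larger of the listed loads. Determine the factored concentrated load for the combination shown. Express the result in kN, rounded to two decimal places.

152.04 kN

(Lr or R or S) → S = 121.40 kN.
1.4(86.49) + 0.6(11.13) + 0.2(121.40) = 152.04
P_u = 152.04 kN.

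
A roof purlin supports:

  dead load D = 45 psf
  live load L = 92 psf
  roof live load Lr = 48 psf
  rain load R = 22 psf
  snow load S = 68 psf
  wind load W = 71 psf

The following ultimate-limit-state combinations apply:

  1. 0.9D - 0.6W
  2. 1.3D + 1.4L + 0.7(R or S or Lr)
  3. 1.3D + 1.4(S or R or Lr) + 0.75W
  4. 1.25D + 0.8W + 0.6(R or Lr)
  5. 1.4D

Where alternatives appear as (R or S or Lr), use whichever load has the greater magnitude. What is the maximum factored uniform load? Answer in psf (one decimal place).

234.9 psf

(R or S or Lr) → S = 68 psf; (S or R or Lr) → S = 68 psf; (R or Lr) → Lr = 48 psf.
1. 0.9(45) - 0.6(71) = 40.5 - 42.6 = -2.1
2. 1.3(45) + 1.4(92) + 0.7(68) = 58.5 + 128.8 + 47.6 = 234.9
3. 1.3(45) + 1.4(68) + 0.75(71) = 58.5 + 95.2 + 53.3 = 207.0
4. 1.25(45) + 0.8(71) + 0.6(48) = 56.3 + 56.8 + 28.8 = 141.9
5. 1.4(45) = 63.0
Combination 2 governs: q_u = 234.9 psf.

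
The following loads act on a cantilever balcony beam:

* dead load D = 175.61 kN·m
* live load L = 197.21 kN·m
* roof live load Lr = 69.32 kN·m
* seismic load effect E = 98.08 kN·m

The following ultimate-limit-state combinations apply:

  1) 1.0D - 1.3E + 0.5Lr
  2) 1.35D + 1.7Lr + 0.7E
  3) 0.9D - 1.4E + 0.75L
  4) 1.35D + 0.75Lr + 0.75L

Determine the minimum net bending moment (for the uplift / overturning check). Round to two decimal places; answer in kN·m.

1) 1.0(175.61) - 1.3(98.08) + 0.5(69.32) = 175.61 - 127.50 + 34.66 = 82.77
2) 1.35(175.61) + 1.7(69.32) + 0.7(98.08) = 237.07 + 117.84 + 68.66 = 423.57
3) 0.9(175.61) - 1.4(98.08) + 0.75(197.21) = 168.64
4) 1.35(175.61) + 0.75(69.32) + 0.75(197.21) = 237.07 + 51.99 + 147.91 = 436.97
Combination 1 gives the minimum: 82.77 kN·m.

82.77 kN·m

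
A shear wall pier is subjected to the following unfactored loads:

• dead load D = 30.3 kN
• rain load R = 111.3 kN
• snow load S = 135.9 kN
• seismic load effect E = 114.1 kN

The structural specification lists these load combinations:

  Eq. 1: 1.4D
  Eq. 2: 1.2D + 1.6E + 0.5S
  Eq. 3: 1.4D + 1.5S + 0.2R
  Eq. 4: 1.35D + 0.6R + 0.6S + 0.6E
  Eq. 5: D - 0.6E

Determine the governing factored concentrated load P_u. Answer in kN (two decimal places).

Eq. 1: 1.4(30.3) = 42.42
Eq. 2: 1.2(30.3) + 1.6(114.1) + 0.5(135.9) = 36.36 + 182.56 + 67.95 = 286.87
Eq. 3: 1.4(30.3) + 1.5(135.9) + 0.2(111.3) = 42.42 + 203.85 + 22.26 = 268.53
Eq. 4: 1.35(30.3) + 0.6(111.3) + 0.6(135.9) + 0.6(114.1) = 40.91 + 66.78 + 81.54 + 68.46 = 257.69
Eq. 5: 1.0(30.3) - 0.6(114.1) = 30.30 - 68.46 = -38.16
Combination 2 governs: P_u = 286.87 kN.

286.87 kN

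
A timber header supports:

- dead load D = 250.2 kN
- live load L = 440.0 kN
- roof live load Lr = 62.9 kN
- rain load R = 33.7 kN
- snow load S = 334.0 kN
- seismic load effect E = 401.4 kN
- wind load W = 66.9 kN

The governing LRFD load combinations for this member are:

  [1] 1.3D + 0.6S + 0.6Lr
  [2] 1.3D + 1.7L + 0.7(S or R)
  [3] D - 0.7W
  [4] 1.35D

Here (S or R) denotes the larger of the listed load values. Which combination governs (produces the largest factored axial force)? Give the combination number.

(S or R) → S = 334.0 kN.
[1] 1.3(250.2) + 0.6(334.0) + 0.6(62.9) = 325.3 + 200.4 + 37.7 = 563.4
[2] 1.3(250.2) + 1.7(440.0) + 0.7(334.0) = 325.3 + 748.0 + 233.8 = 1307.1
[3] 1.0(250.2) - 0.7(66.9) = 250.2 - 46.8 = 203.4
[4] 1.35(250.2) = 337.8
The largest value is 1307.1 kN from combination 2.

Combination 2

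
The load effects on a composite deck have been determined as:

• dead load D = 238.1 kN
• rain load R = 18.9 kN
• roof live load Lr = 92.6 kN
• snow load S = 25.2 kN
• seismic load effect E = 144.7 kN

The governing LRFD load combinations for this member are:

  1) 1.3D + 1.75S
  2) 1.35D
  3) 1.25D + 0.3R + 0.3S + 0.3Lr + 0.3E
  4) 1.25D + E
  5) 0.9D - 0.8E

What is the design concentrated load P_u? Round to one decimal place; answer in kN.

442.3 kN

1) 1.3(238.1) + 1.75(25.2) = 309.5 + 44.1 = 353.6
2) 1.35(238.1) = 321.4
3) 1.25(238.1) + 0.3(18.9) + 0.3(25.2) + 0.3(92.6) + 0.3(144.7) = 382.0
4) 1.25(238.1) + 1.0(144.7) = 297.6 + 144.7 = 442.3
5) 0.9(238.1) - 0.8(144.7) = 214.3 - 115.8 = 98.5
Combination 4 governs: P_u = 442.3 kN.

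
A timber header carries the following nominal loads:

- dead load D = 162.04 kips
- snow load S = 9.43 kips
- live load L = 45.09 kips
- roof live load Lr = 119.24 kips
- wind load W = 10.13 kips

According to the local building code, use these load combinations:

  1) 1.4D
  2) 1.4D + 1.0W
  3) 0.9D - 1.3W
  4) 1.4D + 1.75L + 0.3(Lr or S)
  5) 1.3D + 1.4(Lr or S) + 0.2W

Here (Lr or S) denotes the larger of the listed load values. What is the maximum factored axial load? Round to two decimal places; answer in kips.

(Lr or S) → Lr = 119.24 kips.
1) 1.4(162.04) = 226.86
2) 1.4(162.04) + 1.0(10.13) = 226.86 + 10.13 = 236.99
3) 0.9(162.04) - 1.3(10.13) = 145.84 - 13.17 = 132.67
4) 1.4(162.04) + 1.75(45.09) + 0.3(119.24) = 226.86 + 78.91 + 35.77 = 341.54
5) 1.3(162.04) + 1.4(119.24) + 0.2(10.13) = 379.61
Maximum is from combination 5.

379.61 kips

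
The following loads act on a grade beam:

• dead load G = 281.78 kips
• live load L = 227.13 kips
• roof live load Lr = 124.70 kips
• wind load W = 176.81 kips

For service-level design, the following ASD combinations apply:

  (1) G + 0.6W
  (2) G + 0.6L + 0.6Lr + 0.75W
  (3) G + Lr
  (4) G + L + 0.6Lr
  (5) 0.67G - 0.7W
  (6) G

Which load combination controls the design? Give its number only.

Combination 2

(1) 1.0(281.78) + 0.6(176.81) = 281.78 + 106.09 = 387.87
(2) 1.0(281.78) + 0.6(227.13) + 0.6(124.70) + 0.75(176.81) = 281.78 + 136.28 + 74.82 + 132.61 = 625.49
(3) 1.0(281.78) + 1.0(124.70) = 281.78 + 124.70 = 406.48
(4) 1.0(281.78) + 1.0(227.13) + 0.6(124.70) = 281.78 + 227.13 + 74.82 = 583.73
(5) 0.67(281.78) - 0.7(176.81) = 65.03
(6) 1.0(281.78) = 281.78
The largest value is 625.49 kips from combination 2.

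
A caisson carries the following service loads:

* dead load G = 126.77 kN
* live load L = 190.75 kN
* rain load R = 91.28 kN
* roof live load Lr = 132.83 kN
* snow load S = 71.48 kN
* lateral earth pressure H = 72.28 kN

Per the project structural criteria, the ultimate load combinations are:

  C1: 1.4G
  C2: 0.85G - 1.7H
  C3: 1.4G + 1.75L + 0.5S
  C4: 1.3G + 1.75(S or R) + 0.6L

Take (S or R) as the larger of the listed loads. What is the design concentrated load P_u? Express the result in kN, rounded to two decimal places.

(S or R) → R = 91.28 kN.
C1: 1.4(126.77) = 177.48
C2: 0.85(126.77) - 1.7(72.28) = -15.12
C3: 1.4(126.77) + 1.75(190.75) + 0.5(71.48) = 177.48 + 333.81 + 35.74 = 547.03
C4: 1.3(126.77) + 1.75(91.28) + 0.6(190.75) = 164.80 + 159.74 + 114.45 = 438.99
Combination 3 governs: P_u = 547.03 kN.

547.03 kN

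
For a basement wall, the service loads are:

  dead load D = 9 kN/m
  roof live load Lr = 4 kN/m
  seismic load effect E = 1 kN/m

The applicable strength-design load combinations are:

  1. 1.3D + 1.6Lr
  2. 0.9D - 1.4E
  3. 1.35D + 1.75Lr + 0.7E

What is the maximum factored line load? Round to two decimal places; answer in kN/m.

1. 1.3(9) + 1.6(4) = 18.10
2. 0.9(9) - 1.4(1) = 6.70
3. 1.35(9) + 1.75(4) + 0.7(1) = 19.85
Maximum is from combination 3.

19.85 kN/m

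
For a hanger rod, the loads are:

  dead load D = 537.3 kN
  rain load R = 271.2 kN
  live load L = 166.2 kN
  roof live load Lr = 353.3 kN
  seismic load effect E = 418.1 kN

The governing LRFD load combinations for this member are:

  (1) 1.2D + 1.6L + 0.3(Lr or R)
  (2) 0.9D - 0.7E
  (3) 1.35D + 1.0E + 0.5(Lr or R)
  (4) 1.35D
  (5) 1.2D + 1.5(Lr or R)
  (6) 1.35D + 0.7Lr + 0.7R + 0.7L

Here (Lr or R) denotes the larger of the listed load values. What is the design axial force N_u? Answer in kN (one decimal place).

1320.1 kN

(Lr or R) → Lr = 353.3 kN.
(1) 1.2(537.3) + 1.6(166.2) + 0.3(353.3) = 644.8 + 265.9 + 106.0 = 1016.7
(2) 0.9(537.3) - 0.7(418.1) = 483.6 - 292.7 = 190.9
(3) 1.35(537.3) + 1.0(418.1) + 0.5(353.3) = 1320.1
(4) 1.35(537.3) = 725.4
(5) 1.2(537.3) + 1.5(353.3) = 1174.7
(6) 1.35(537.3) + 0.7(353.3) + 0.7(271.2) + 0.7(166.2) = 725.4 + 247.3 + 189.8 + 116.3 = 1278.8
Combination 3 governs: N_u = 1320.1 kN.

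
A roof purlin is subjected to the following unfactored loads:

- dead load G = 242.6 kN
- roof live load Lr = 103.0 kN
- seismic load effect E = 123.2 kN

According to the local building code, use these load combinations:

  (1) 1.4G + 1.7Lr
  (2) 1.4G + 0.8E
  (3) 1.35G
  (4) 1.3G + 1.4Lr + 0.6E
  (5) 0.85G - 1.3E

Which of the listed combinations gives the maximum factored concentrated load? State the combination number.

(1) 1.4(242.6) + 1.7(103.0) = 514.74
(2) 1.4(242.6) + 0.8(123.2) = 438.20
(3) 1.35(242.6) = 327.51
(4) 1.3(242.6) + 1.4(103.0) + 0.6(123.2) = 533.50
(5) 0.85(242.6) - 1.3(123.2) = 46.05
The largest value is 533.50 kN from combination 4.

Combination 4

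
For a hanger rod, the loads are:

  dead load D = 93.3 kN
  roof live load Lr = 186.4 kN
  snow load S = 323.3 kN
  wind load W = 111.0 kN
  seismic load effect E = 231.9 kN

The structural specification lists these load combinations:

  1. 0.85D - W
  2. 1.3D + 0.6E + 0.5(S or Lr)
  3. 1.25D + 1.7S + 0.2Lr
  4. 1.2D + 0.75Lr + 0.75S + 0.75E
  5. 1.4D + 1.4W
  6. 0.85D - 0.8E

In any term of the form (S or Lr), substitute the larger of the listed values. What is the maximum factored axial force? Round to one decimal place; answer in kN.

(S or Lr) → S = 323.3 kN.
1. 0.85(93.3) - 1.0(111.0) = 79.3 - 111.0 = -31.7
2. 1.3(93.3) + 0.6(231.9) + 0.5(323.3) = 121.3 + 139.1 + 161.7 = 422.1
3. 1.25(93.3) + 1.7(323.3) + 0.2(186.4) = 116.6 + 549.6 + 37.3 = 703.5
4. 1.2(93.3) + 0.75(186.4) + 0.75(323.3) + 0.75(231.9) = 112.0 + 139.8 + 242.5 + 173.9 = 668.2
5. 1.4(93.3) + 1.4(111.0) = 130.6 + 155.4 = 286.0
6. 0.85(93.3) - 0.8(231.9) = 79.3 - 185.5 = -106.2
Combination 3 governs: N_u = 703.5 kN.

703.5 kN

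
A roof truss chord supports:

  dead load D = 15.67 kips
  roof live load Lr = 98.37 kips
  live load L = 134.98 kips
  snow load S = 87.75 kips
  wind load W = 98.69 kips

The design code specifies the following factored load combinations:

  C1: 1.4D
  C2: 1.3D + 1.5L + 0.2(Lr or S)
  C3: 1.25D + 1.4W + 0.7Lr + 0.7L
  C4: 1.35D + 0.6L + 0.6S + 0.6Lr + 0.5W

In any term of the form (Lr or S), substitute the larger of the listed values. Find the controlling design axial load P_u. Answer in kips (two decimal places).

321.10 kips

(Lr or S) → Lr = 98.37 kips.
C1: 1.4(15.67) = 21.94
C2: 1.3(15.67) + 1.5(134.98) + 0.2(98.37) = 242.52
C3: 1.25(15.67) + 1.4(98.69) + 0.7(98.37) + 0.7(134.98) = 321.10
C4: 1.35(15.67) + 0.6(134.98) + 0.6(87.75) + 0.6(98.37) + 0.5(98.69) = 21.15 + 80.99 + 52.65 + 59.02 + 49.35 = 263.16
The controlling combination is 3, giving 321.10 kips.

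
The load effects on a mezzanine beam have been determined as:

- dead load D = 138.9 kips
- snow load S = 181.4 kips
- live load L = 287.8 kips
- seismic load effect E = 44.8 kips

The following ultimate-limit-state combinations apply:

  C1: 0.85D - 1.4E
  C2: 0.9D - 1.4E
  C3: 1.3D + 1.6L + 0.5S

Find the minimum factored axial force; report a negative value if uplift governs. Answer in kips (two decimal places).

55.35 kips

C1: 0.85(138.9) - 1.4(44.8) = 118.07 - 62.72 = 55.35
C2: 0.9(138.9) - 1.4(44.8) = 125.01 - 62.72 = 62.29
C3: 1.3(138.9) + 1.6(287.8) + 0.5(181.4) = 180.57 + 460.48 + 90.70 = 731.75
Combination 1 gives the minimum: 55.35 kips.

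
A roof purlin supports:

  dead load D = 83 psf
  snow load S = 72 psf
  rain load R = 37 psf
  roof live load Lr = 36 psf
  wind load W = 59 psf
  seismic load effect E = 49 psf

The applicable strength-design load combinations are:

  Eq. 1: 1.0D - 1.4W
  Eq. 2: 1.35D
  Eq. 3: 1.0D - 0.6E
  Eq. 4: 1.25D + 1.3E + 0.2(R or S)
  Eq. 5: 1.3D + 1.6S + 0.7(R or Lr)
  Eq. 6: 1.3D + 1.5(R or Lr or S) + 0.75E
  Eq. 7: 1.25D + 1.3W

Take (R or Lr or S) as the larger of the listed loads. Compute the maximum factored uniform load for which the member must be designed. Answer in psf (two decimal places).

252.65 psf

(R or S) → S = 72 psf; (R or Lr) → R = 37 psf; (R or Lr or S) → S = 72 psf.
Eq. 1: 1.0(83) - 1.4(59) = 0.40
Eq. 2: 1.35(83) = 112.05
Eq. 3: 1.0(83) - 0.6(49) = 53.60
Eq. 4: 1.25(83) + 1.3(49) + 0.2(72) = 181.85
Eq. 5: 1.3(83) + 1.6(72) + 0.7(37) = 249.00
Eq. 6: 1.3(83) + 1.5(72) + 0.75(49) = 252.65
Eq. 7: 1.25(83) + 1.3(59) = 180.45
Maximum is from combination 6.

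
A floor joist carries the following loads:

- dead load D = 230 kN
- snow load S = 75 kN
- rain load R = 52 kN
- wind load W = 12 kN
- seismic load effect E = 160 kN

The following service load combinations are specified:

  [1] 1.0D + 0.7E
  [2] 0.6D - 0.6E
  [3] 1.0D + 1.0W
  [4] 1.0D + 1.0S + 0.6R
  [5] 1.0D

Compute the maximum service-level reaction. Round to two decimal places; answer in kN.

342.00 kN

[1] 1.0(230) + 0.7(160) = 230.00 + 112.00 = 342.00
[2] 0.6(230) - 0.6(160) = 138.00 - 96.00 = 42.00
[3] 1.0(230) + 1.0(12) = 230.00 + 12.00 = 242.00
[4] 1.0(230) + 1.0(75) + 0.6(52) = 230.00 + 75.00 + 31.20 = 336.20
[5] 1.0(230) = 230.00
Combination 1 governs: V = 342.00 kN.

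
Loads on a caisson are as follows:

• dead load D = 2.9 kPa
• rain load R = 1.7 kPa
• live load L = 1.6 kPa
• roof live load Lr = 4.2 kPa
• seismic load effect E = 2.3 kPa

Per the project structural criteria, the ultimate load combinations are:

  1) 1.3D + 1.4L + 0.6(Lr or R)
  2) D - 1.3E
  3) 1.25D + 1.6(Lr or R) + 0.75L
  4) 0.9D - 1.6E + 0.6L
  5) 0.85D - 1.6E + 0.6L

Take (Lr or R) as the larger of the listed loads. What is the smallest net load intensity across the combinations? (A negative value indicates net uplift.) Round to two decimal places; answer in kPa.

-0.26 kPa

(Lr or R) → Lr = 4.2 kPa.
1) 1.3(2.9) + 1.4(1.6) + 0.6(4.2) = 8.53
2) 1.0(2.9) - 1.3(2.3) = -0.09
3) 1.25(2.9) + 1.6(4.2) + 0.75(1.6) = 11.55
4) 0.9(2.9) - 1.6(2.3) + 0.6(1.6) = -0.11
5) 0.85(2.9) - 1.6(2.3) + 0.6(1.6) = -0.26
Combination 5 gives the minimum: -0.26 kPa.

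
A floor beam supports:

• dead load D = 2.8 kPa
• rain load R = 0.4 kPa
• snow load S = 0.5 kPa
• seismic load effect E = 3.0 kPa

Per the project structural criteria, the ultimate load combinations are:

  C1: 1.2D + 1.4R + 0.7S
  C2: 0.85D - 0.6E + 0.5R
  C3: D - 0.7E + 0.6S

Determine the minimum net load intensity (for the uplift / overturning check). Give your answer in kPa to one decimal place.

C1: 1.2(2.8) + 1.4(0.4) + 0.7(0.5) = 4.3
C2: 0.85(2.8) - 0.6(3.0) + 0.5(0.4) = 2.4 - 1.8 + 0.2 = 0.8
C3: 1.0(2.8) - 0.7(3.0) + 0.6(0.5) = 2.8 - 2.1 + 0.3 = 1.0
Combination 2 gives the minimum: 0.8 kPa.

0.8 kPa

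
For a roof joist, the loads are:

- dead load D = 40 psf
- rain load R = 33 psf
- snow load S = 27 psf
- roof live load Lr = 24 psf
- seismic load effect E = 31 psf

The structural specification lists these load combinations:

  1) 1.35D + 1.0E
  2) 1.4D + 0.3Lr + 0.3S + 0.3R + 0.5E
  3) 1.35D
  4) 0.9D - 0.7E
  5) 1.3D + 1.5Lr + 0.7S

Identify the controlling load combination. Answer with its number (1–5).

1) 1.35(40) + 1.0(31) = 54.00 + 31.00 = 85.00
2) 1.4(40) + 0.3(24) + 0.3(27) + 0.3(33) + 0.5(31) = 56.00 + 7.20 + 8.10 + 9.90 + 15.50 = 96.70
3) 1.35(40) = 54.00
4) 0.9(40) - 0.7(31) = 36.00 - 21.70 = 14.30
5) 1.3(40) + 1.5(24) + 0.7(27) = 52.00 + 36.00 + 18.90 = 106.90
The largest value is 106.90 psf from combination 5.

Combination 5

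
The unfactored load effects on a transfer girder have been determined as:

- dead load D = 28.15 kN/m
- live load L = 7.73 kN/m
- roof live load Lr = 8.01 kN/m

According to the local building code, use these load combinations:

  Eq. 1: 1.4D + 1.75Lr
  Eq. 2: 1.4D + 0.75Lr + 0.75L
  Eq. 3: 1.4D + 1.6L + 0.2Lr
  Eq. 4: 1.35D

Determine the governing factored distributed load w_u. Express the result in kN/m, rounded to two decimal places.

53.43 kN/m

Eq. 1: 1.4(28.15) + 1.75(8.01) = 39.41 + 14.02 = 53.43
Eq. 2: 1.4(28.15) + 0.75(8.01) + 0.75(7.73) = 39.41 + 6.01 + 5.80 = 51.22
Eq. 3: 1.4(28.15) + 1.6(7.73) + 0.2(8.01) = 39.41 + 12.37 + 1.60 = 53.38
Eq. 4: 1.35(28.15) = 38.00
The controlling combination is 1, giving 53.43 kN/m.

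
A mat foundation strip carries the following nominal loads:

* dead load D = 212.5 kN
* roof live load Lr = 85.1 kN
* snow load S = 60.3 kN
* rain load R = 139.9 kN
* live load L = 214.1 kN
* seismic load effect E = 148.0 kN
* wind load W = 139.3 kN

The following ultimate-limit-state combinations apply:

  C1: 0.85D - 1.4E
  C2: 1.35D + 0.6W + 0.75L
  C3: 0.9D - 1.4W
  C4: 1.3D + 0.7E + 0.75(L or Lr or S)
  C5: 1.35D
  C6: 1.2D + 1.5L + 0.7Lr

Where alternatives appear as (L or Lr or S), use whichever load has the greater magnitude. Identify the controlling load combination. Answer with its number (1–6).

(L or Lr or S) → L = 214.1 kN.
C1: 0.85(212.5) - 1.4(148.0) = -26.58
C2: 1.35(212.5) + 0.6(139.3) + 0.75(214.1) = 531.03
C3: 0.9(212.5) - 1.4(139.3) = 191.25 - 195.02 = -3.77
C4: 1.3(212.5) + 0.7(148.0) + 0.75(214.1) = 276.25 + 103.60 + 160.58 = 540.43
C5: 1.35(212.5) = 286.88
C6: 1.2(212.5) + 1.5(214.1) + 0.7(85.1) = 255.00 + 321.15 + 59.57 = 635.72
The largest value is 635.72 kN from combination 6.

Combination 6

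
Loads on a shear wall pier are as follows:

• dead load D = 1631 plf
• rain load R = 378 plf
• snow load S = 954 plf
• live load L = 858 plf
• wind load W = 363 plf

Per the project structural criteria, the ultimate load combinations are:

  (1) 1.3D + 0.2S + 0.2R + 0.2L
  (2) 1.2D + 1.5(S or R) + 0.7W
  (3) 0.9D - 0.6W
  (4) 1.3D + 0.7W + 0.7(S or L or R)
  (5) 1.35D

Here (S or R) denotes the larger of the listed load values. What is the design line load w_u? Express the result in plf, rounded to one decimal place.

(S or R) → S = 954 plf; (S or L or R) → S = 954 plf.
(1) 1.3(1631) + 0.2(954) + 0.2(378) + 0.2(858) = 2120.3 + 190.8 + 75.6 + 171.6 = 2558.3
(2) 1.2(1631) + 1.5(954) + 0.7(363) = 1957.2 + 1431.0 + 254.1 = 3642.3
(3) 0.9(1631) - 0.6(363) = 1467.9 - 217.8 = 1250.1
(4) 1.3(1631) + 0.7(363) + 0.7(954) = 2120.3 + 254.1 + 667.8 = 3042.2
(5) 1.35(1631) = 2201.9
Combination 2 governs: w_u = 3642.3 plf.

3642.3 plf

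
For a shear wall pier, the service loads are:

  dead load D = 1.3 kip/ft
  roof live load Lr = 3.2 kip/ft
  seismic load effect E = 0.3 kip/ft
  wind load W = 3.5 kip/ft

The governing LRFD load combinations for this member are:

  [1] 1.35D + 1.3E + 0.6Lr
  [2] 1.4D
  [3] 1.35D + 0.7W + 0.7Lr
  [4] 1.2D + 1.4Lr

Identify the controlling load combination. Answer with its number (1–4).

Combination 3

[1] 1.35(1.3) + 1.3(0.3) + 0.6(3.2) = 1.8 + 0.4 + 1.9 = 4.1
[2] 1.4(1.3) = 1.8
[3] 1.35(1.3) + 0.7(3.5) + 0.7(3.2) = 6.4
[4] 1.2(1.3) + 1.4(3.2) = 6.0
The largest value is 6.4 kip/ft from combination 3.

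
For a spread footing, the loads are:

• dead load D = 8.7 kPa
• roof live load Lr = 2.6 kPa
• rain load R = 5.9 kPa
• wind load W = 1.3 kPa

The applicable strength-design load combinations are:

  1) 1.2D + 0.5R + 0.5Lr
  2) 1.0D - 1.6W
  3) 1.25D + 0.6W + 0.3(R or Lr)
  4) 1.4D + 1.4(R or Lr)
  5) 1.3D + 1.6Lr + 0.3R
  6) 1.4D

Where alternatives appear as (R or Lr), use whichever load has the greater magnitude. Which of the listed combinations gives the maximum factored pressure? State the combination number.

Combination 4

(R or Lr) → R = 5.9 kPa.
1) 1.2(8.7) + 0.5(5.9) + 0.5(2.6) = 10.4 + 3.0 + 1.3 = 14.7
2) 1.0(8.7) - 1.6(1.3) = 8.7 - 2.1 = 6.6
3) 1.25(8.7) + 0.6(1.3) + 0.3(5.9) = 13.4
4) 1.4(8.7) + 1.4(5.9) = 20.4
5) 1.3(8.7) + 1.6(2.6) + 0.3(5.9) = 17.2
6) 1.4(8.7) = 12.2
The largest value is 20.4 kPa from combination 4.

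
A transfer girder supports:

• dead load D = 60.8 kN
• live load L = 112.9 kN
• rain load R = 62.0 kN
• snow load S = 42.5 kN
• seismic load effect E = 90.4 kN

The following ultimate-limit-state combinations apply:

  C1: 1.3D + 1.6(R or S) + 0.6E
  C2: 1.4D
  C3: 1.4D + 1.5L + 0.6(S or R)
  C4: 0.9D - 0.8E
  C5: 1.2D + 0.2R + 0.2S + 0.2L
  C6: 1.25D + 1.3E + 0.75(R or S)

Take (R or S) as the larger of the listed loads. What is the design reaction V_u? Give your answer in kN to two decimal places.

291.67 kN

(R or S) → R = 62.0 kN; (S or R) → R = 62.0 kN.
C1: 1.3(60.8) + 1.6(62.0) + 0.6(90.4) = 79.04 + 99.20 + 54.24 = 232.48
C2: 1.4(60.8) = 85.12
C3: 1.4(60.8) + 1.5(112.9) + 0.6(62.0) = 85.12 + 169.35 + 37.20 = 291.67
C4: 0.9(60.8) - 0.8(90.4) = 54.72 - 72.32 = -17.60
C5: 1.2(60.8) + 0.2(62.0) + 0.2(42.5) + 0.2(112.9) = 72.96 + 12.40 + 8.50 + 22.58 = 116.44
C6: 1.25(60.8) + 1.3(90.4) + 0.75(62.0) = 76.00 + 117.52 + 46.50 = 240.02
The controlling combination is 3, giving 291.67 kN.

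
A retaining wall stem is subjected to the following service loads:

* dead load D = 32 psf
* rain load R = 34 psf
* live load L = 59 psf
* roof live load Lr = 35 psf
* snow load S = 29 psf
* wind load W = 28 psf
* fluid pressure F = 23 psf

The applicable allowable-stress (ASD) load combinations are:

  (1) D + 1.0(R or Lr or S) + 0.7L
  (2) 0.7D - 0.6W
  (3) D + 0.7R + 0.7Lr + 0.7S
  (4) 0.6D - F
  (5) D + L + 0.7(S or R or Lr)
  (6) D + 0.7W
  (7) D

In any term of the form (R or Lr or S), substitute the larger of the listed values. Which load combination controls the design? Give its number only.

Combination 5

(R or Lr or S) → Lr = 35 psf; (S or R or Lr) → Lr = 35 psf.
(1) 1.0(32) + 1.0(35) + 0.7(59) = 32.00 + 35.00 + 41.30 = 108.30
(2) 0.7(32) - 0.6(28) = 22.40 - 16.80 = 5.60
(3) 1.0(32) + 0.7(34) + 0.7(35) + 0.7(29) = 32.00 + 23.80 + 24.50 + 20.30 = 100.60
(4) 0.6(32) - 1.0(23) = 19.20 - 23.00 = -3.80
(5) 1.0(32) + 1.0(59) + 0.7(35) = 32.00 + 59.00 + 24.50 = 115.50
(6) 1.0(32) + 0.7(28) = 32.00 + 19.60 = 51.60
(7) 1.0(32) = 32.00
The largest value is 115.50 psf from combination 5.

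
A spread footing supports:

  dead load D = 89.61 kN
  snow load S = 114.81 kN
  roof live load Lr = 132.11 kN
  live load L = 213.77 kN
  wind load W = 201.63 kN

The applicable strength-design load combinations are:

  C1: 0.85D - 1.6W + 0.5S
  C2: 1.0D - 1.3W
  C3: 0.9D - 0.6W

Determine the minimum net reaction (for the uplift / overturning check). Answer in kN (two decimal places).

-189.03 kN

C1: 0.85(89.61) - 1.6(201.63) + 0.5(114.81) = 76.17 - 322.61 + 57.41 = -189.03
C2: 1.0(89.61) - 1.3(201.63) = 89.61 - 262.12 = -172.51
C3: 0.9(89.61) - 0.6(201.63) = 80.65 - 120.98 = -40.33
Combination 1 gives the minimum: -189.03 kN.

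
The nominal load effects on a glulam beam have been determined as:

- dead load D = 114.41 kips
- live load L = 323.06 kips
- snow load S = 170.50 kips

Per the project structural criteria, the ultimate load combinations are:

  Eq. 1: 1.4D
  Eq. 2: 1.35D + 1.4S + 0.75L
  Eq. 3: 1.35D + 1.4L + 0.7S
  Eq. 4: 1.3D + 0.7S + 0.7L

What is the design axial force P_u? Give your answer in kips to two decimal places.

726.09 kips

Eq. 1: 1.4(114.41) = 160.17
Eq. 2: 1.35(114.41) + 1.4(170.50) + 0.75(323.06) = 154.45 + 238.70 + 242.30 = 635.45
Eq. 3: 1.35(114.41) + 1.4(323.06) + 0.7(170.50) = 726.09
Eq. 4: 1.3(114.41) + 0.7(170.50) + 0.7(323.06) = 494.23
Maximum is from combination 3.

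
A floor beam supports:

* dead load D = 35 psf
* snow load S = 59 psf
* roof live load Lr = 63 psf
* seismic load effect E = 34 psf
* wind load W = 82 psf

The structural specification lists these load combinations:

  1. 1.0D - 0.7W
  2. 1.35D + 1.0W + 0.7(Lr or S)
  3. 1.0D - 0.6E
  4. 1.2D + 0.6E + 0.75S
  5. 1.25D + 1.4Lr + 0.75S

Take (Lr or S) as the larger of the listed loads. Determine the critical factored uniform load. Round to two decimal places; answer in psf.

176.20 psf

(Lr or S) → Lr = 63 psf.
1. 1.0(35) - 0.7(82) = 35.00 - 57.40 = -22.40
2. 1.35(35) + 1.0(82) + 0.7(63) = 47.25 + 82.00 + 44.10 = 173.35
3. 1.0(35) - 0.6(34) = 35.00 - 20.40 = 14.60
4. 1.2(35) + 0.6(34) + 0.75(59) = 42.00 + 20.40 + 44.25 = 106.65
5. 1.25(35) + 1.4(63) + 0.75(59) = 43.75 + 88.20 + 44.25 = 176.20
Maximum is from combination 5.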